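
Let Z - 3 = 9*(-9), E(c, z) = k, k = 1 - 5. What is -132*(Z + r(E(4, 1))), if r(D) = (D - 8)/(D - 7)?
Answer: 10152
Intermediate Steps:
k = -4
E(c, z) = -4
Z = -78 (Z = 3 + 9*(-9) = 3 - 81 = -78)
r(D) = (-8 + D)/(-7 + D)
-132*(Z + r(E(4, 1))) = -132*(-78 + (-8 - 4)/(-7 - 4)) = -132*(-78 - 12/(-11)) = -132*(-78 - 1/11*(-12)) = -132*(-78 + 12/11) = -132*(-846/11) = 10152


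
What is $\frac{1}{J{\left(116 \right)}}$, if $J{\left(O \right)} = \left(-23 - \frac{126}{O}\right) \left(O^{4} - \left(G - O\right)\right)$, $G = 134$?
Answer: $- \frac{29}{126473146723} \approx -2.293 \cdot 10^{-10}$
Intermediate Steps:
$J{\left(O \right)} = \left(-23 - \frac{126}{O}\right) \left(-134 + O + O^{4}\right)$ ($J{\left(O \right)} = \left(-23 - \frac{126}{O}\right) \left(O^{4} + \left(O - 134\right)\right) = \left(-23 - \frac{126}{O}\right) \left(O^{4} + \left(-134 + O\right)\right) = \left(-23 - \frac{126}{O}\right) \left(-134 + O + O^{4}\right)$)
$\frac{1}{J{\left(116 \right)}} = \frac{1}{2956 - 126 \cdot 116^{3} - 2668 - 23 \cdot 116^{4} + \frac{16884}{116}} = \frac{1}{2956 - 196672896 - 2668 - 4164470528 + 16884 \cdot \frac{1}{116}} = \frac{1}{2956 - 196672896 - 2668 - 4164470528 + \frac{4221}{29}} = \frac{1}{- \frac{126473146723}{29}} = - \frac{29}{126473146723}$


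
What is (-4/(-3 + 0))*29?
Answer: 116/3 ≈ 38.667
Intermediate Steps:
(-4/(-3 + 0))*29 = (-4/(-3))*29 = -⅓*(-4)*29 = (4/3)*29 = 116/3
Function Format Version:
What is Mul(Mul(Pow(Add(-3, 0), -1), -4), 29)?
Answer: Rational(116, 3) ≈ 38.667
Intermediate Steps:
Mul(Mul(Pow(Add(-3, 0), -1), -4), 29) = Mul(Mul(Pow(-3, -1), -4), 29) = Mul(Mul(Rational(-1, 3), -4), 29) = Mul(Rational(4, 3), 29) = Rational(116, 3)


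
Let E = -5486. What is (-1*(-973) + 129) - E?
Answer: 6588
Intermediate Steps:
(-1*(-973) + 129) - E = (-1*(-973) + 129) - 1*(-5486) = (973 + 129) + 5486 = 1102 + 5486 = 6588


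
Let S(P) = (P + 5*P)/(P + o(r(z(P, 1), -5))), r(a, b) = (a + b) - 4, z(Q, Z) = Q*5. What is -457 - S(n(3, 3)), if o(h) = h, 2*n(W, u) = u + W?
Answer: -459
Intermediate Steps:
z(Q, Z) = 5*Q
r(a, b) = -4 + a + b
n(W, u) = W/2 + u/2 (n(W, u) = (u + W)/2 = (W + u)/2 = W/2 + u/2)
S(P) = 6*P/(-9 + 6*P) (S(P) = (P + 5*P)/(P + (-4 + 5*P - 5)) = (6*P)/(P + (-9 + 5*P)) = (6*P)/(-9 + 6*P) = 6*P/(-9 + 6*P))
-457 - S(n(3, 3)) = -457 - 2*((1/2)*3 + (1/2)*3)/(-3 + 2*((1/2)*3 + (1/2)*3)) = -457 - 2*(3/2 + 3/2)/(-3 + 2*(3/2 + 3/2)) = -457 - 2*3/(-3 + 2*3) = -457 - 2*3/(-3 + 6) = -457 - 2*3/3 = -457 - 1*2 = -457 - 2 = -459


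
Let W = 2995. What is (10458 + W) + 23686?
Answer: 37139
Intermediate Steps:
(10458 + W) + 23686 = (10458 + 2995) + 23686 = 13453 + 23686 = 37139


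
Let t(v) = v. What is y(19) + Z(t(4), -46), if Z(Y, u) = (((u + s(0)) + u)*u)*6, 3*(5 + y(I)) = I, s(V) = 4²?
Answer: 62932/3 ≈ 20977.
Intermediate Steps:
s(V) = 16
y(I) = -5 + I/3
Z(Y, u) = 6*u*(16 + 2*u) (Z(Y, u) = (((u + 16) + u)*u)*6 = (((16 + u) + u)*u)*6 = ((16 + 2*u)*u)*6 = (u*(16 + 2*u))*6 = 6*u*(16 + 2*u))
y(19) + Z(t(4), -46) = (-5 + (⅓)*19) + 12*(-46)*(8 - 46) = (-5 + 19/3) + 12*(-46)*(-38) = 4/3 + 20976 = 62932/3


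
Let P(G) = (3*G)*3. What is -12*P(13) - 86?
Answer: -1490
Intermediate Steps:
P(G) = 9*G
-12*P(13) - 86 = -108*13 - 86 = -12*117 - 86 = -1404 - 86 = -1490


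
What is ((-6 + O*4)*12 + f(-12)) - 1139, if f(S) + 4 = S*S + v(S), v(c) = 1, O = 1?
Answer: -1022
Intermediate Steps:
f(S) = -3 + S² (f(S) = -4 + (S*S + 1) = -4 + (S² + 1) = -4 + (1 + S²) = -3 + S²)
((-6 + O*4)*12 + f(-12)) - 1139 = ((-6 + 1*4)*12 + (-3 + (-12)²)) - 1139 = ((-6 + 4)*12 + (-3 + 144)) - 1139 = (-2*12 + 141) - 1139 = (-24 + 141) - 1139 = 117 - 1139 = -1022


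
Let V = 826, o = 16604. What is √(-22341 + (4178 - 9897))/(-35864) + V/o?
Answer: 59/1186 - I*√7015/17932 ≈ 0.049747 - 0.0046707*I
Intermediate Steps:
√(-22341 + (4178 - 9897))/(-35864) + V/o = √(-22341 + (4178 - 9897))/(-35864) + 826/16604 = √(-22341 - 5719)*(-1/35864) + 826*(1/16604) = √(-28060)*(-1/35864) + 59/1186 = (2*I*√7015)*(-1/35864) + 59/1186 = -I*√7015/17932 + 59/1186 = 59/1186 - I*√7015/17932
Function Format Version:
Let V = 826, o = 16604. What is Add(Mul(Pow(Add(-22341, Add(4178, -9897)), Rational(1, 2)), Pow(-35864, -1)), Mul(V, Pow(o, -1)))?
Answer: Add(Rational(59, 1186), Mul(Rational(-1, 17932), I, Pow(7015, Rational(1, 2)))) ≈ Add(0.049747, Mul(-0.0046707, I))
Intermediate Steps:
Add(Mul(Pow(Add(-22341, Add(4178, -9897)), Rational(1, 2)), Pow(-35864, -1)), Mul(V, Pow(o, -1))) = Add(Mul(Pow(Add(-22341, Add(4178, -9897)), Rational(1, 2)), Pow(-35864, -1)), Mul(826, Pow(16604, -1))) = Add(Mul(Pow(Add(-22341, -5719), Rational(1, 2)), Rational(-1, 35864)), Mul(826, Rational(1, 16604))) = Add(Mul(Pow(-28060, Rational(1, 2)), Rational(-1, 35864)), Rational(59, 1186)) = Add(Mul(Mul(2, I, Pow(7015, Rational(1, 2))), Rational(-1, 35864)), Rational(59, 1186)) = Add(Mul(Rational(-1, 17932), I, Pow(7015, Rational(1, 2))), Rational(59, 1186)) = Add(Rational(59, 1186), Mul(Rational(-1, 17932), I, Pow(7015, Rational(1, 2))))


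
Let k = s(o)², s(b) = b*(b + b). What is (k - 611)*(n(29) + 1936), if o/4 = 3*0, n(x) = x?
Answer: -1200615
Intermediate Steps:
o = 0 (o = 4*(3*0) = 4*0 = 0)
s(b) = 2*b² (s(b) = b*(2*b) = 2*b²)
k = 0 (k = (2*0²)² = (2*0)² = 0² = 0)
(k - 611)*(n(29) + 1936) = (0 - 611)*(29 + 1936) = -611*1965 = -1200615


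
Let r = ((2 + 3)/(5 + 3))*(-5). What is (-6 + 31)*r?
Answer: -625/8 ≈ -78.125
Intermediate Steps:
r = -25/8 (r = (5/8)*(-5) = -25/8 ≈ -3.1250)
(-6 + 31)*r = (-6 + 31)*(-25/8) = 25*(-25/8) = -625/8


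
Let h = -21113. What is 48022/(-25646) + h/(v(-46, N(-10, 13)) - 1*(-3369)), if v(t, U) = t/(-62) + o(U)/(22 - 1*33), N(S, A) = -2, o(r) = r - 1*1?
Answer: -2788661688/342694675 ≈ -8.1375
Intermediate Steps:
o(r) = -1 + r (o(r) = r - 1 = -1 + r)
v(t, U) = 1/11 - U/11 - t/62 (v(t, U) = t/(-62) + (-1 + U)/(22 - 1*33) = t*(-1/62) + (-1 + U)/(22 - 33) = -t/62 + (-1 + U)/(-11) = -t/62 + (-1 + U)*(-1/11) = -t/62 + (1/11 - U/11) = 1/11 - U/11 - t/62)
48022/(-25646) + h/(v(-46, N(-10, 13)) - 1*(-3369)) = 48022/(-25646) - 21113/((1/11 - 1/11*(-2) - 1/62*(-46)) - 1*(-3369)) = 48022*(-1/25646) - 21113/((1/11 + 2/11 + 23/31) + 3369) = -24011/12823 - 21113/(346/341 + 3369) = -24011/12823 - 21113/1149175/341 = -24011/12823 - 21113*341/1149175 = -24011/12823 - 167431/26725 = -2788661688/342694675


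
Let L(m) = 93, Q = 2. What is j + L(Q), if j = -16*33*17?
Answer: -8883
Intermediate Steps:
j = -8976 (j = -528*17 = -8976)
j + L(Q) = -8976 + 93 = -8883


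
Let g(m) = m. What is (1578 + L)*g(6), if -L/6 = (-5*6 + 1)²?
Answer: -20808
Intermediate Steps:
L = -5046 (L = -6*(-5*6 + 1)² = -6*(-30 + 1)² = -6*(-29)² = -6*841 = -5046)
(1578 + L)*g(6) = (1578 - 5046)*6 = -3468*6 = -20808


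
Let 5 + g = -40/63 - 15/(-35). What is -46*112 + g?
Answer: -324904/63 ≈ -5157.2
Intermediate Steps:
g = -328/63 (g = -5 + (-40/63 - 15/(-35)) = -5 + (-40*1/63 - 15*(-1/35)) = -5 + (-40/63 + 3/7) = -5 - 13/63 = -328/63 ≈ -5.2064)
-46*112 + g = -46*112 - 328/63 = -5152 - 328/63 = -324904/63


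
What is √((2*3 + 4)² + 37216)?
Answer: 2*√9329 ≈ 193.17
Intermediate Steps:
√((2*3 + 4)² + 37216) = √((6 + 4)² + 37216) = √(10² + 37216) = √(100 + 37216) = √37316 = 2*√9329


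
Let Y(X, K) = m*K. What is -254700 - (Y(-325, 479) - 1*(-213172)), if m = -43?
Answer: -447275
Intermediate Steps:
Y(X, K) = -43*K
-254700 - (Y(-325, 479) - 1*(-213172)) = -254700 - (-43*479 - 1*(-213172)) = -254700 - (-20597 + 213172) = -254700 - 1*192575 = -254700 - 192575 = -447275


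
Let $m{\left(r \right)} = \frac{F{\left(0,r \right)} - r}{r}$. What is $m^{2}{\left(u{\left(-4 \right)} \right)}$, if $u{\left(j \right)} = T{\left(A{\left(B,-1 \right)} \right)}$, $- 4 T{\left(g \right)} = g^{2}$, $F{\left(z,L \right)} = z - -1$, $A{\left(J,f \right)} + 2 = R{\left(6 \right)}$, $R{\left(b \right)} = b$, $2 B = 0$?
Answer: $\frac{25}{16} \approx 1.5625$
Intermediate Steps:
$B = 0$ ($B = \frac{1}{2} \cdot 0 = 0$)
$A{\left(J,f \right)} = 4$ ($A{\left(J,f \right)} = -2 + 6 = 4$)
$F{\left(z,L \right)} = 1 + z$ ($F{\left(z,L \right)} = z + 1 = 1 + z$)
$T{\left(g \right)} = - \frac{g^{2}}{4}$
$u{\left(j \right)} = -4$ ($u{\left(j \right)} = - \frac{4^{2}}{4} = \left(- \frac{1}{4}\right) 16 = -4$)
$m{\left(r \right)} = \frac{1 - r}{r}$ ($m{\left(r \right)} = \frac{\left(1 + 0\right) - r}{r} = \frac{1 - r}{r}$)
$m^{2}{\left(u{\left(-4 \right)} \right)} = \left(\frac{1 - -4}{-4}\right)^{2} = \left(- \frac{1 + 4}{4}\right)^{2} = \left(\left(- \frac{1}{4}\right) 5\right)^{2} = \left(- \frac{5}{4}\right)^{2} = \frac{25}{16}$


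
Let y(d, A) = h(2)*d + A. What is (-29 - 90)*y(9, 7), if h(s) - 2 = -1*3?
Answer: 238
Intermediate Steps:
h(s) = -1 (h(s) = 2 - 1*3 = 2 - 3 = -1)
y(d, A) = A - d (y(d, A) = -d + A = A - d)
(-29 - 90)*y(9, 7) = (-29 - 90)*(7 - 1*9) = -119*(7 - 9) = -119*(-2) = 238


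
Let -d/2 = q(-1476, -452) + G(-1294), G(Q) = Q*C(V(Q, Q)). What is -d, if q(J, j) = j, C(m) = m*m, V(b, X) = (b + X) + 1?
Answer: -17320369476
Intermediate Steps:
V(b, X) = 1 + X + b (V(b, X) = (X + b) + 1 = 1 + X + b)
C(m) = m²
G(Q) = Q*(1 + 2*Q)² (G(Q) = Q*(1 + Q + Q)² = Q*(1 + 2*Q)²)
d = 17320369476 (d = -2*(-452 - 1294*(1 + 2*(-1294))²) = -2*(-452 - 1294*(1 - 2588)²) = -2*(-452 - 1294*(-2587)²) = -2*(-452 - 1294*6692569) = -2*(-452 - 8660184286) = -2*(-8660184738) = 17320369476)
-d = -1*17320369476 = -17320369476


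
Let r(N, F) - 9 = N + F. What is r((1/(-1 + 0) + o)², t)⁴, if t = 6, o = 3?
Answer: 130321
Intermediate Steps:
r(N, F) = 9 + F + N (r(N, F) = 9 + (N + F) = 9 + (F + N) = 9 + F + N)
r((1/(-1 + 0) + o)², t)⁴ = (9 + 6 + (1/(-1 + 0) + 3)²)⁴ = (9 + 6 + (1/(-1) + 3)²)⁴ = (9 + 6 + (-1 + 3)²)⁴ = (9 + 6 + 2²)⁴ = (9 + 6 + 4)⁴ = 19⁴ = 130321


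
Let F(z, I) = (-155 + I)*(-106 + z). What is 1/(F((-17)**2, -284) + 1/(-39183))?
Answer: -39183/3147844672 ≈ -1.2448e-5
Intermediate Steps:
1/(F((-17)**2, -284) + 1/(-39183)) = 1/((16430 - 155*(-17)**2 - 106*(-284) - 284*(-17)**2) + 1/(-39183)) = 1/((16430 - 155*289 + 30104 - 284*289) - 1/39183) = 1/((16430 - 44795 + 30104 - 82076) - 1/39183) = 1/(-80337 - 1/39183) = 1/(-3147844672/39183) = -39183/3147844672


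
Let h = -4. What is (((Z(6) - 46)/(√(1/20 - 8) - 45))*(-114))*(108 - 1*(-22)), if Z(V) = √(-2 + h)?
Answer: -204516000/13553 - 29640*√530/13553 - 454480*I*√795/13553 + 4446000*I*√6/13553 ≈ -15140.0 - 141.96*I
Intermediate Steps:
Z(V) = I*√6 (Z(V) = √(-2 - 4) = √(-6) = I*√6)
(((Z(6) - 46)/(√(1/20 - 8) - 45))*(-114))*(108 - 1*(-22)) = (((I*√6 - 46)/(√(1/20 - 8) - 45))*(-114))*(108 - 1*(-22)) = (((-46 + I*√6)/(√(1/20 - 8) - 45))*(-114))*(108 + 22) = (((-46 + I*√6)/(√(-159/20) - 45))*(-114))*130 = (((-46 + I*√6)/(I*√795/10 - 45))*(-114))*130 = (((-46 + I*√6)/(-45 + I*√795/10))*(-114))*130 = -114*(-46 + I*√6)/(-45 + I*√795/10)*130 = -14820*(-46 + I*√6)/(-45 + I*√795/10)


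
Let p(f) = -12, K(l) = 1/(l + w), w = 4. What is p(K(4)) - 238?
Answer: -250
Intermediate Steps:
K(l) = 1/(4 + l) (K(l) = 1/(l + 4) = 1/(4 + l))
p(K(4)) - 238 = -12 - 238 = -250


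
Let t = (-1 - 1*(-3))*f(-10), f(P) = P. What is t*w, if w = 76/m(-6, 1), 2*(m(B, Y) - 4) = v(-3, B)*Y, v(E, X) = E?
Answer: -608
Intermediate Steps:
m(B, Y) = 4 - 3*Y/2 (m(B, Y) = 4 + (-3*Y)/2 = 4 - 3*Y/2)
w = 152/5 (w = 76/(4 - 3/2*1) = 76/(4 - 3/2) = 76/(5/2) = 76*(2/5) = 152/5 ≈ 30.400)
t = -20 (t = (-1 - 1*(-3))*(-10) = (-1 + 3)*(-10) = 2*(-10) = -20)
t*w = -20*152/5 = -608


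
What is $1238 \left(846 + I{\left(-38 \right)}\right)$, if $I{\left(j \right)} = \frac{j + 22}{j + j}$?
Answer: $\frac{19904564}{19} \approx 1.0476 \cdot 10^{6}$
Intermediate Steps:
$I{\left(j \right)} = \frac{22 + j}{2 j}$
$1238 \left(846 + I{\left(-38 \right)}\right) = 1238 \left(846 + \frac{22 - 38}{2 \left(-38\right)}\right) = 1238 \left(846 + \frac{1}{2} \left(- \frac{1}{38}\right) \left(-16\right)\right) = 1238 \left(846 + \frac{4}{19}\right) = 1238 \cdot \frac{16078}{19} = \frac{19904564}{19}$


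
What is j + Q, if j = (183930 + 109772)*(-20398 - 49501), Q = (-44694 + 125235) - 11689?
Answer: -20529407246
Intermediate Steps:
Q = 68852 (Q = 80541 - 11689 = 68852)
j = -20529476098 (j = 293702*(-69899) = -20529476098)
j + Q = -20529476098 + 68852 = -20529407246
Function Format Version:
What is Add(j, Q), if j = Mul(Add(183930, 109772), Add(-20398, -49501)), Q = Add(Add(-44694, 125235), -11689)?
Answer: -20529407246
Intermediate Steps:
Q = 68852 (Q = Add(80541, -11689) = 68852)
j = -20529476098 (j = Mul(293702, -69899) = -20529476098)
Add(j, Q) = Add(-20529476098, 68852) = -20529407246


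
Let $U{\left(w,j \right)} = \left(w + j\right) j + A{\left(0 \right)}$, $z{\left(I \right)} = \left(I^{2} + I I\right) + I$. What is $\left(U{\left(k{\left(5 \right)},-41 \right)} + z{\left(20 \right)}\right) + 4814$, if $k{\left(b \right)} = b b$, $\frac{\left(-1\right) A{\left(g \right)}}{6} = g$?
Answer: $6290$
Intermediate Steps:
$A{\left(g \right)} = - 6 g$
$k{\left(b \right)} = b^{2}$
$z{\left(I \right)} = I + 2 I^{2}$ ($z{\left(I \right)} = \left(I^{2} + I^{2}\right) + I = 2 I^{2} + I = I + 2 I^{2}$)
$U{\left(w,j \right)} = j \left(j + w\right)$ ($U{\left(w,j \right)} = \left(w + j\right) j - 0 = \left(j + w\right) j + 0 = j \left(j + w\right) + 0 = j \left(j + w\right)$)
$\left(U{\left(k{\left(5 \right)},-41 \right)} + z{\left(20 \right)}\right) + 4814 = \left(- 41 \left(-41 + 5^{2}\right) + 20 \left(1 + 2 \cdot 20\right)\right) + 4814 = \left(- 41 \left(-41 + 25\right) + 20 \left(1 + 40\right)\right) + 4814 = \left(\left(-41\right) \left(-16\right) + 20 \cdot 41\right) + 4814 = \left(656 + 820\right) + 4814 = 1476 + 4814 = 6290$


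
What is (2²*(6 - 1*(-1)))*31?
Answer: 868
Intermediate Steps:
(2²*(6 - 1*(-1)))*31 = (4*(6 + 1))*31 = (4*7)*31 = 28*31 = 868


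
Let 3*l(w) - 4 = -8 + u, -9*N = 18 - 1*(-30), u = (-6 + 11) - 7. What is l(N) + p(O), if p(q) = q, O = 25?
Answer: 23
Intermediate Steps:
u = -2 (u = 5 - 7 = -2)
N = -16/3 (N = -(18 - 1*(-30))/9 = -(18 + 30)/9 = -⅑*48 = -16/3 ≈ -5.3333)
l(w) = -2 (l(w) = 4/3 + (-8 - 2)/3 = 4/3 + (⅓)*(-10) = 4/3 - 10/3 = -2)
l(N) + p(O) = -2 + 25 = 23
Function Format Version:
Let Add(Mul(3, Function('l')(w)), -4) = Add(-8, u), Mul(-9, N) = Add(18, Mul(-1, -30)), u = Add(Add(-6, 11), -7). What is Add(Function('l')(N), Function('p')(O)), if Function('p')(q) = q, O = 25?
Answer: 23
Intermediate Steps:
u = -2 (u = Add(5, -7) = -2)
N = Rational(-16, 3) (N = Mul(Rational(-1, 9), Add(18, Mul(-1, -30))) = Mul(Rational(-1, 9), Add(18, 30)) = Mul(Rational(-1, 9), 48) = Rational(-16, 3) ≈ -5.3333)
Function('l')(w) = -2 (Function('l')(w) = Add(Rational(4, 3), Mul(Rational(1, 3), Add(-8, -2))) = Add(Rational(4, 3), Mul(Rational(1, 3), -10)) = Add(Rational(4, 3), Rational(-10, 3)) = -2)
Add(Function('l')(N), Function('p')(O)) = Add(-2, 25) = 23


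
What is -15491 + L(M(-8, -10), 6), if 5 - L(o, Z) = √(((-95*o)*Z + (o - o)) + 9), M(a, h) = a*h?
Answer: -15486 - I*√45591 ≈ -15486.0 - 213.52*I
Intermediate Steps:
L(o, Z) = 5 - √(9 - 95*Z*o) (L(o, Z) = 5 - √(((-95*o)*Z + (o - o)) + 9) = 5 - √((-95*Z*o + 0) + 9) = 5 - √(-95*Z*o + 9) = 5 - √(9 - 95*Z*o))
-15491 + L(M(-8, -10), 6) = -15491 + (5 - √(9 - 95*6*(-8*(-10)))) = -15491 + (5 - √(9 - 95*6*80)) = -15491 + (5 - √(9 - 45600)) = -15491 + (5 - √(-45591)) = -15491 + (5 - I*√45591) = -15486 - I*√45591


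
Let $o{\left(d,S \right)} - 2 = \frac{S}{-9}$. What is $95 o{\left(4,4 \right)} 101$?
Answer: $\frac{134330}{9} \approx 14926.0$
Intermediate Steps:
$o{\left(d,S \right)} = 2 - \frac{S}{9}$ ($o{\left(d,S \right)} = 2 + \frac{S}{-9} = 2 + S \left(- \frac{1}{9}\right) = 2 - \frac{S}{9}$)
$95 o{\left(4,4 \right)} 101 = 95 \left(2 - \frac{4}{9}\right) 101 = 95 \cdot \frac{14}{9} \cdot 101 = \frac{1330}{9} \cdot 101 = \frac{134330}{9}$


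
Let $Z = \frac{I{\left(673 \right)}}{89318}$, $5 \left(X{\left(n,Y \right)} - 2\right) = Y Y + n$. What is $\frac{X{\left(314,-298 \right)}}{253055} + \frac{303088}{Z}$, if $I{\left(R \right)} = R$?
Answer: $\frac{34252530333588744}{851530075} \approx 4.0225 \cdot 10^{7}$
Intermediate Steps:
$X{\left(n,Y \right)} = 2 + \frac{n}{5} + \frac{Y^{2}}{5}$ ($X{\left(n,Y \right)} = 2 + \frac{Y Y + n}{5} = 2 + \frac{Y^{2} + n}{5} = 2 + \frac{n + Y^{2}}{5} = 2 + \left(\frac{n}{5} + \frac{Y^{2}}{5}\right) = 2 + \frac{n}{5} + \frac{Y^{2}}{5}$)
$Z = \frac{673}{89318} \approx 0.0075349$
$\frac{X{\left(314,-298 \right)}}{253055} + \frac{303088}{Z} = \frac{2 + \frac{1}{5} \cdot 314 + \frac{\left(-298\right)^{2}}{5}}{253055} + \frac{303088}{\frac{673}{89318}} = \left(2 + \frac{314}{5} + \frac{1}{5} \cdot 88804\right) \frac{1}{253055} + 303088 \cdot \frac{89318}{673} = \left(2 + \frac{314}{5} + \frac{88804}{5}\right) \frac{1}{253055} + \frac{27071213984}{673} = \frac{89128}{5} \cdot \frac{1}{253055} + \frac{27071213984}{673} = \frac{89128}{1265275} + \frac{27071213984}{673} = \frac{34252530333588744}{851530075}$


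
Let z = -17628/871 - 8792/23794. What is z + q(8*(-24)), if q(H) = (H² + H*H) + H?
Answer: 58599045200/797099 ≈ 73515.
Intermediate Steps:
z = -16426864/797099 (z = -17628*1/871 - 8792*1/23794 = -1356/67 - 4396/11897 = -16426864/797099 ≈ -20.608)
q(H) = H + 2*H² (q(H) = (H² + H²) + H = 2*H² + H = H + 2*H²)
z + q(8*(-24)) = -16426864/797099 + (8*(-24))*(1 + 2*(8*(-24))) = -16426864/797099 - 192*(1 + 2*(-192)) = -16426864/797099 - 192*(1 - 384) = -16426864/797099 - 192*(-383) = -16426864/797099 + 73536 = 58599045200/797099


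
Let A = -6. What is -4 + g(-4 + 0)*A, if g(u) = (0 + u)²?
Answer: -100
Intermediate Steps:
g(u) = u²
-4 + g(-4 + 0)*A = -4 + (-4 + 0)²*(-6) = -4 + (-4)²*(-6) = -4 + 16*(-6) = -4 - 96 = -100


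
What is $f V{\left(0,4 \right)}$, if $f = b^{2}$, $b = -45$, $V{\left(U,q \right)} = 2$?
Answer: $4050$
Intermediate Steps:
$f = 2025$ ($f = \left(-45\right)^{2} = 2025$)
$f V{\left(0,4 \right)} = 2025 \cdot 2 = 4050$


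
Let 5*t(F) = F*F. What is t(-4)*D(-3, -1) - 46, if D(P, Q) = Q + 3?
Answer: -198/5 ≈ -39.600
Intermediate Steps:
D(P, Q) = 3 + Q
t(F) = F**2/5 (t(F) = (F*F)/5 = F**2/5)
t(-4)*D(-3, -1) - 46 = ((1/5)*(-4)**2)*(3 - 1) - 46 = ((1/5)*16)*2 - 46 = (16/5)*2 - 46 = 32/5 - 46 = -198/5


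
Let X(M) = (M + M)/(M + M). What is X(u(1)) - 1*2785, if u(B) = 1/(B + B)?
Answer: -2784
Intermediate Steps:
u(B) = 1/(2*B)
X(M) = 1 (X(M) = (2*M)/((2*M)) = (2*M)*(1/(2*M)) = 1)
X(u(1)) - 1*2785 = 1 - 1*2785 = 1 - 2785 = -2784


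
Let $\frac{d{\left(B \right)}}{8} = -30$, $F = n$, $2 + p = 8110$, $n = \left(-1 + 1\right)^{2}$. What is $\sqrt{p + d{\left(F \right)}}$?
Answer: $2 \sqrt{1967} \approx 88.702$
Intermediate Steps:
$n = 0$ ($n = 0^{2} = 0$)
$p = 8108$ ($p = -2 + 8110 = 8108$)
$F = 0$
$d{\left(B \right)} = -240$ ($d{\left(B \right)} = 8 \left(-30\right) = -240$)
$\sqrt{p + d{\left(F \right)}} = \sqrt{8108 - 240} = \sqrt{7868} = 2 \sqrt{1967}$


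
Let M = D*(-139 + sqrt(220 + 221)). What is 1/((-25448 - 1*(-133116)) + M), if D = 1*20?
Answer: 1/105308 ≈ 9.4960e-6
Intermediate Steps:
D = 20
M = -2360 (M = 20*(-139 + sqrt(220 + 221)) = 20*(-139 + sqrt(441)) = 20*(-139 + 21) = 20*(-118) = -2360)
1/((-25448 - 1*(-133116)) + M) = 1/((-25448 - 1*(-133116)) - 2360) = 1/((-25448 + 133116) - 2360) = 1/(107668 - 2360) = 1/105308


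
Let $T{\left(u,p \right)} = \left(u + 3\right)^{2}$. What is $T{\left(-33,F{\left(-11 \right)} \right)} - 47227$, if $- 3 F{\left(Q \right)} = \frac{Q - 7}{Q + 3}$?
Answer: $-46327$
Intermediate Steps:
$F{\left(Q \right)} = - \frac{-7 + Q}{3 \left(3 + Q\right)}$ ($F{\left(Q \right)} = - \frac{\left(Q - 7\right) \frac{1}{Q + 3}}{3} = - \frac{\left(-7 + Q\right) \frac{1}{3 + Q}}{3} = - \frac{\frac{1}{3 + Q} \left(-7 + Q\right)}{3} = - \frac{-7 + Q}{3 \left(3 + Q\right)}$)
$T{\left(u,p \right)} = \left(3 + u\right)^{2}$
$T{\left(-33,F{\left(-11 \right)} \right)} - 47227 = \left(3 - 33\right)^{2} - 47227 = \left(-30\right)^{2} - 47227 = 900 - 47227 = -46327$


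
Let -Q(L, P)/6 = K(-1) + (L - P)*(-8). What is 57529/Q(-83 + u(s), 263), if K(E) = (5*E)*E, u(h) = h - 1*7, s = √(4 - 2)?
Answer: -54249847/16006226 - 230116*√2/24009339 ≈ -3.4029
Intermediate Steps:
s = √2 ≈ 1.4142
u(h) = -7 + h (u(h) = h - 7 = -7 + h)
K(E) = 5*E²
Q(L, P) = -30 - 48*P + 48*L (Q(L, P) = -6*(5*(-1)² + (L - P)*(-8)) = -6*(5*1 + (-8*L + 8*P)) = -6*(5 + (-8*L + 8*P)) = -6*(5 - 8*L + 8*P) = -30 - 48*P + 48*L)
57529/Q(-83 + u(s), 263) = 57529/(-30 - 48*263 + 48*(-83 + (-7 + √2))) = 57529/(-30 - 12624 + 48*(-90 + √2)) = 57529/(-30 - 12624 + (-4320 + 48*√2)) = 57529/(-16974 + 48*√2)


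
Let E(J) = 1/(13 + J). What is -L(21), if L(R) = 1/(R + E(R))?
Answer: -34/715 ≈ -0.047552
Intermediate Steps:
L(R) = 1/(R + 1/(13 + R))
-L(21) = -(13 + 21)/(1 + 21*(13 + 21)) = -34/(1 + 21*34) = -34/(1 + 714) = -34/715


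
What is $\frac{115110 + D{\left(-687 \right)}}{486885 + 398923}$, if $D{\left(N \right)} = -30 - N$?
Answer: $\frac{115767}{885808} \approx 0.13069$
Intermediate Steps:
$\frac{115110 + D{\left(-687 \right)}}{486885 + 398923} = \frac{115110 - -657}{486885 + 398923} = \frac{115110 + \left(-30 + 687\right)}{885808} = \left(115110 + 657\right) \frac{1}{885808} = 115767 \cdot \frac{1}{885808} = \frac{115767}{885808}$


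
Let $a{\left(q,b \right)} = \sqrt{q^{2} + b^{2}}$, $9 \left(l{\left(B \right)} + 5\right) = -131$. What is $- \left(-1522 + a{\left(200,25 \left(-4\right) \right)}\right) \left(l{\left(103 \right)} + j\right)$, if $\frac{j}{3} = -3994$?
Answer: $- \frac{164397308}{9} + \frac{10801400 \sqrt{5}}{9} \approx -1.5583 \cdot 10^{7}$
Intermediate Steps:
$j = -11982$ ($j = 3 \left(-3994\right) = -11982$)
$l{\left(B \right)} = - \frac{176}{9}$ ($l{\left(B \right)} = -5 + \frac{1}{9} \left(-131\right) = -5 - \frac{131}{9} = - \frac{176}{9}$)
$a{\left(q,b \right)} = \sqrt{b^{2} + q^{2}}$
$- \left(-1522 + a{\left(200,25 \left(-4\right) \right)}\right) \left(l{\left(103 \right)} + j\right) = - \left(-1522 + \sqrt{\left(25 \left(-4\right)\right)^{2} + 200^{2}}\right) \left(- \frac{176}{9} - 11982\right) = - \frac{\left(-1522 + \sqrt{\left(-100\right)^{2} + 40000}\right) \left(-108014\right)}{9} = - \frac{\left(-1522 + \sqrt{10000 + 40000}\right) \left(-108014\right)}{9} = - \frac{\left(-1522 + \sqrt{50000}\right) \left(-108014\right)}{9} = - \frac{\left(-1522 + 100 \sqrt{5}\right) \left(-108014\right)}{9} = - (\frac{164397308}{9} - \frac{10801400 \sqrt{5}}{9}) = - \frac{164397308}{9} + \frac{10801400 \sqrt{5}}{9}$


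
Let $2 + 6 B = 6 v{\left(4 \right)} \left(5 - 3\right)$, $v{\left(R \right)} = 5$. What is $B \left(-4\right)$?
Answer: $- \frac{116}{3} \approx -38.667$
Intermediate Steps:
$B = \frac{29}{3}$ ($B = - \frac{1}{3} + \frac{6 \cdot 5 \left(5 - 3\right)}{6} = - \frac{1}{3} + \frac{30 \cdot 2}{6} = - \frac{1}{3} + \frac{1}{6} \cdot 60 = - \frac{1}{3} + 10 = \frac{29}{3} \approx 9.6667$)
$B \left(-4\right) = \frac{29}{3} \left(-4\right) = - \frac{116}{3}$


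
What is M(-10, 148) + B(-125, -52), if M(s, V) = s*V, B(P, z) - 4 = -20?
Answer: -1496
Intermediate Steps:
B(P, z) = -16 (B(P, z) = 4 - 20 = -16)
M(s, V) = V*s
M(-10, 148) + B(-125, -52) = 148*(-10) - 16 = -1480 - 16 = -1496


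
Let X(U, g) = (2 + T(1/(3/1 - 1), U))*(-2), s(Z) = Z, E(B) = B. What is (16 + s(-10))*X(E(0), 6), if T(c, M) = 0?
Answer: -24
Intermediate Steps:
X(U, g) = -4 (X(U, g) = (2 + 0)*(-2) = 2*(-2) = -4)
(16 + s(-10))*X(E(0), 6) = (16 - 10)*(-4) = 6*(-4) = -24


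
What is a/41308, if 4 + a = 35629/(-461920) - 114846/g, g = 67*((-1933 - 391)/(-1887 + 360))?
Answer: -20325020923603/742765750670720 ≈ -0.027364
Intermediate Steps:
g = 155708/1527 (g = 67*(-2324/(-1527)) = 67*(-2324*(-1/1527)) = 67*(2324/1527) = 155708/1527 ≈ 101.97)
a = -20325020923603/17981159840 (a = -4 + (35629/(-461920) - 114846/155708/1527) = -4 + (35629*(-1/461920) - 114846*1527/155708) = -4 + (-35629/461920 - 87684921/77854) = -4 - 20253096284243/17981159840 = -20325020923603/17981159840 ≈ -1130.4)
a/41308 = -20325020923603/17981159840/41308 = -20325020923603/17981159840*1/41308 = -20325020923603/742765750670720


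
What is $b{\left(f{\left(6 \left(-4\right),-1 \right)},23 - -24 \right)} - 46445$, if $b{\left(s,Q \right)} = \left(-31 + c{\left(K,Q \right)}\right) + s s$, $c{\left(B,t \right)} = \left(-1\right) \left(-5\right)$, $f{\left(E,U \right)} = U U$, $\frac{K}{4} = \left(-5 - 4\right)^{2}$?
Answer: $-46470$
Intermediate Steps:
$K = 324$ ($K = 4 \left(-5 - 4\right)^{2} = 4 \left(-9\right)^{2} = 4 \cdot 81 = 324$)
$f{\left(E,U \right)} = U^{2}$
$c{\left(B,t \right)} = 5$
$b{\left(s,Q \right)} = -26 + s^{2}$ ($b{\left(s,Q \right)} = \left(-31 + 5\right) + s s = -26 + s^{2}$)
$b{\left(f{\left(6 \left(-4\right),-1 \right)},23 - -24 \right)} - 46445 = \left(-26 + \left(\left(-1\right)^{2}\right)^{2}\right) - 46445 = \left(-26 + 1^{2}\right) - 46445 = \left(-26 + 1\right) - 46445 = -25 - 46445 = -46470$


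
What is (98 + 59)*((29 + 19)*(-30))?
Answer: -226080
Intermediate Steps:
(98 + 59)*((29 + 19)*(-30)) = 157*(48*(-30)) = 157*(-1440) = -226080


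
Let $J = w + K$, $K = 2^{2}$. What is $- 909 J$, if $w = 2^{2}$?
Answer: $-7272$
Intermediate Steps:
$K = 4$
$w = 4$
$J = 8$ ($J = 4 + 4 = 8$)
$- 909 J = \left(-909\right) 8 = -7272$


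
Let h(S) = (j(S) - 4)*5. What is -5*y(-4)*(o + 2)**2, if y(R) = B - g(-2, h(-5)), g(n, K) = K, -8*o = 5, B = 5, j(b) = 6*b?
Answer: -105875/64 ≈ -1654.3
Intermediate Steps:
o = -5/8 (o = -1/8*5 = -5/8 ≈ -0.62500)
h(S) = -20 + 30*S (h(S) = (6*S - 4)*5 = (-4 + 6*S)*5 = -20 + 30*S)
y(R) = 175 (y(R) = 5 - (-20 + 30*(-5)) = 5 - (-20 - 150) = 5 - 1*(-170) = 5 + 170 = 175)
-5*y(-4)*(o + 2)**2 = -875*(-5/8 + 2)**2 = -875*(11/8)**2 = -875*121/64 = -5*21175/64 = -105875/64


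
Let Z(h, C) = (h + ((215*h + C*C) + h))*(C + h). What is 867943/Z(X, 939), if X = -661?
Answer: 867943/205242952 ≈ 0.0042289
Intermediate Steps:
Z(h, C) = (C + h)*(C² + 217*h) (Z(h, C) = (h + ((215*h + C²) + h))*(C + h) = (h + ((C² + 215*h) + h))*(C + h) = (h + (C² + 216*h))*(C + h) = (C² + 217*h)*(C + h) = (C + h)*(C² + 217*h))
867943/Z(X, 939) = 867943/(939³ + 217*(-661)² - 661*939² + 217*939*(-661)) = 867943/(827936019 + 217*436921 - 661*881721 - 134687343) = 867943/(827936019 + 94811857 - 582817581 - 134687343) = 867943/205242952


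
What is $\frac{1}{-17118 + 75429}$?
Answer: $\frac{1}{58311} \approx 1.7149 \cdot 10^{-5}$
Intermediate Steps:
$\frac{1}{-17118 + 75429} = \frac{1}{58311}$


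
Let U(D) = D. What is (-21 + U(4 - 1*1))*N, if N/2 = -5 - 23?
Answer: 1008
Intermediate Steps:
N = -56 (N = 2*(-5 - 23) = 2*(-28) = -56)
(-21 + U(4 - 1*1))*N = (-21 + (4 - 1*1))*(-56) = (-21 + (4 - 1))*(-56) = (-21 + 3)*(-56) = -18*(-56) = 1008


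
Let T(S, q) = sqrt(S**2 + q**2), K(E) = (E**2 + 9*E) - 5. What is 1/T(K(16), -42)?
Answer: sqrt(157789)/157789 ≈ 0.0025175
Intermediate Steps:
K(E) = -5 + E**2 + 9*E
1/T(K(16), -42) = 1/(sqrt((-5 + 16**2 + 9*16)**2 + (-42)**2)) = 1/(sqrt((-5 + 256 + 144)**2 + 1764)) = 1/(sqrt(395**2 + 1764)) = 1/(sqrt(156025 + 1764)) = 1/(sqrt(157789)) = sqrt(157789)/157789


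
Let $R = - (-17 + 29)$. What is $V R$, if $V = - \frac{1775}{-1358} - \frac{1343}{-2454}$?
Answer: $- \frac{6179644}{277711} \approx -22.252$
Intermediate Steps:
$R = -12$ ($R = \left(-1\right) 12 = -12$)
$V = \frac{1544911}{833133}$ ($V = \left(-1775\right) \left(- \frac{1}{1358}\right) - - \frac{1343}{2454} = \frac{1775}{1358} + \frac{1343}{2454} = \frac{1544911}{833133} \approx 1.8543$)
$V R = \frac{1544911}{833133} \left(-12\right) = - \frac{6179644}{277711}$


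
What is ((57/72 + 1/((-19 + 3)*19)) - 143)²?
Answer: 16821311809/831744 ≈ 20224.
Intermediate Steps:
((57/72 + 1/((-19 + 3)*19)) - 143)² = ((57*(1/72) + (1/19)/(-16)) - 143)² = ((19/24 - 1/16*1/19) - 143)² = ((19/24 - 1/304) - 143)² = (719/912 - 143)² = (-129697/912)² = 16821311809/831744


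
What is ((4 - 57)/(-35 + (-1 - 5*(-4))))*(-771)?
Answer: -40863/16 ≈ -2553.9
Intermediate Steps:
((4 - 57)/(-35 + (-1 - 5*(-4))))*(-771) = -53/(-35 + (-1 + 20))*(-771) = -53/(-35 + 19)*(-771) = -53/(-16)*(-771) = -53*(-1/16)*(-771) = (53/16)*(-771) = -40863/16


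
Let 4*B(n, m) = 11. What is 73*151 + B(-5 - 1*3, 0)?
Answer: 44103/4 ≈ 11026.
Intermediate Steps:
B(n, m) = 11/4 (B(n, m) = (¼)*11 = 11/4)
73*151 + B(-5 - 1*3, 0) = 73*151 + 11/4 = 11023 + 11/4 = 44103/4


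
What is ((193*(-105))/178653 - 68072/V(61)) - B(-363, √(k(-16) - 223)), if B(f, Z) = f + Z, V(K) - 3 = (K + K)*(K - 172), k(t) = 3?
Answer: 296635038734/806260989 - 2*I*√55 ≈ 367.91 - 14.832*I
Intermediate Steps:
V(K) = 3 + 2*K*(-172 + K) (V(K) = 3 + (K + K)*(K - 172) = 3 + (2*K)*(-172 + K) = 3 + 2*K*(-172 + K))
B(f, Z) = Z + f
((193*(-105))/178653 - 68072/V(61)) - B(-363, √(k(-16) - 223)) = ((193*(-105))/178653 - 68072/(3 - 344*61 + 2*61²)) - (√(3 - 223) - 363) = (-20265*1/178653 - 68072/(3 - 20984 + 2*3721)) - (√(-220) - 363) = (-6755/59551 - 68072/(3 - 20984 + 7442)) - (2*I*√55 - 363) = (-6755/59551 - 68072/(-13539)) - (-363 + 2*I*√55) = (-6755/59551 - 68072*(-1/13539)) + (363 - 2*I*√55) = (-6755/59551 + 68072/13539) + (363 - 2*I*√55) = 3962299727/806260989 + (363 - 2*I*√55) = 296635038734/806260989 - 2*I*√55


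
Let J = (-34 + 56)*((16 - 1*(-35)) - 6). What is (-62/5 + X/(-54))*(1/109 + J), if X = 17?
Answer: -370458463/29430 ≈ -12588.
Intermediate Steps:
J = 990 (J = 22*((16 + 35) - 6) = 22*(51 - 6) = 22*45 = 990)
(-62/5 + X/(-54))*(1/109 + J) = (-62/5 + 17/(-54))*(1/109 + 990) = (-62*⅕ + 17*(-1/54))*(1/109 + 990) = (-62/5 - 17/54)*(107911/109) = -3433/270*107911/109 = -370458463/29430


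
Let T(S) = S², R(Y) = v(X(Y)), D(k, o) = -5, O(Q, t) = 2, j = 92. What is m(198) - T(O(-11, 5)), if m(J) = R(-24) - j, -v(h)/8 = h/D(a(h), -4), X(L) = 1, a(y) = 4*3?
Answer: -472/5 ≈ -94.400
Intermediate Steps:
a(y) = 12
v(h) = 8*h/5 (v(h) = -8*h/(-5) = -8*h*(-1)/5 = -(-8)*h/5 = 8*h/5)
R(Y) = 8/5 (R(Y) = (8/5)*1 = 8/5)
m(J) = -452/5 (m(J) = 8/5 - 1*92 = 8/5 - 92 = -452/5)
m(198) - T(O(-11, 5)) = -452/5 - 1*2² = -452/5 - 1*4 = -452/5 - 4 = -472/5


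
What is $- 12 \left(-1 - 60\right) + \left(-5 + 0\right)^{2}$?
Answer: $757$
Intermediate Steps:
$- 12 \left(-1 - 60\right) + \left(-5 + 0\right)^{2} = - 12 \left(-1 - 60\right) + \left(-5\right)^{2} = \left(-12\right) \left(-61\right) + 25 = 732 + 25 = 757$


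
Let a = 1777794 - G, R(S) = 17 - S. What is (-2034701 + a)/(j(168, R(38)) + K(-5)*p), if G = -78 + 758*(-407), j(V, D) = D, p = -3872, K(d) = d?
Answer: 51677/19339 ≈ 2.6722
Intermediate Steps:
G = -308584 (G = -78 - 308506 = -308584)
a = 2086378 (a = 1777794 - 1*(-308584) = 1777794 + 308584 = 2086378)
(-2034701 + a)/(j(168, R(38)) + K(-5)*p) = (-2034701 + 2086378)/((17 - 1*38) - 5*(-3872)) = 51677/((17 - 38) + 19360) = 51677/(-21 + 19360) = 51677/19339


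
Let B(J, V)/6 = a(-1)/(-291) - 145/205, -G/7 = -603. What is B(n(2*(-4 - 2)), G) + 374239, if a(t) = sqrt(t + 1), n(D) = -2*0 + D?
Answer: 15343625/41 ≈ 3.7424e+5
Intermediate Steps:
G = 4221 (G = -7*(-603) = 4221)
n(D) = D (n(D) = 0 + D = D)
a(t) = sqrt(1 + t)
B(J, V) = -174/41 (B(J, V) = 6*(sqrt(1 - 1)/(-291) - 145/205) = 6*(sqrt(0)*(-1/291) - 145*1/205) = 6*(0*(-1/291) - 29/41) = 6*(0 - 29/41) = 6*(-29/41) = -174/41)
B(n(2*(-4 - 2)), G) + 374239 = -174/41 + 374239 = 15343625/41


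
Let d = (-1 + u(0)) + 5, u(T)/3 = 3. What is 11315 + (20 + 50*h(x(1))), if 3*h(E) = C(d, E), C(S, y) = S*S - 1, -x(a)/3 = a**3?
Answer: 14135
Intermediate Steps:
u(T) = 9 (u(T) = 3*3 = 9)
x(a) = -3*a**3
d = 13 (d = (-1 + 9) + 5 = 8 + 5 = 13)
C(S, y) = -1 + S**2 (C(S, y) = S**2 - 1 = -1 + S**2)
h(E) = 56 (h(E) = (-1 + 13**2)/3 = (-1 + 169)/3 = (1/3)*168 = 56)
11315 + (20 + 50*h(x(1))) = 11315 + (20 + 50*56) = 11315 + (20 + 2800) = 11315 + 2820 = 14135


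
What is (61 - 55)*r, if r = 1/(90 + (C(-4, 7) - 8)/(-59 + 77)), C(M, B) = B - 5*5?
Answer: 54/797 ≈ 0.067754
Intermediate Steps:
C(M, B) = -25 + B (C(M, B) = B - 25 = -25 + B)
r = 9/797 (r = 1/(90 + ((-25 + 7) - 8)/(-59 + 77)) = 1/(90 + (-18 - 8)/18) = 1/(90 - 26*1/18) = 1/(90 - 13/9) = 1/(797/9) = 9/797 ≈ 0.011292)
(61 - 55)*r = (61 - 55)*(9/797) = 6*(9/797) = 54/797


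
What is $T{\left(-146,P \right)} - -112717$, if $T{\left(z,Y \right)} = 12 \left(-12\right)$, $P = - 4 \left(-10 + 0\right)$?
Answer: $112573$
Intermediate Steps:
$P = 40$ ($P = \left(-4\right) \left(-10\right) = 40$)
$T{\left(z,Y \right)} = -144$
$T{\left(-146,P \right)} - -112717 = -144 - -112717 = -144 + 112717 = 112573$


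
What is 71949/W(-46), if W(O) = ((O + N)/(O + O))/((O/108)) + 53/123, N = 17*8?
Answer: 4681505583/177482 ≈ 26377.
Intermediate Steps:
N = 136
W(O) = 53/123 + 54*(136 + O)/O² (W(O) = ((O + 136)/(O + O))/((O/108)) + 53/123 = ((136 + O)/((2*O)))/((O*(1/108))) + 53*(1/123) = ((136 + O)*(1/(2*O)))/((O/108)) + 53/123 = ((136 + O)/(2*O))*(108/O) + 53/123 = 54*(136 + O)/O² + 53/123 = 53/123 + 54*(136 + O)/O²)
71949/W(-46) = 71949/(53/123 + 54/(-46) + 7344/(-46)²) = 71949/(53/123 + 54*(-1/46) + 7344*(1/2116)) = 71949/(53/123 - 27/23 + 1836/529) = 71949/(177482/65067) = 71949*(65067/177482) = 4681505583/177482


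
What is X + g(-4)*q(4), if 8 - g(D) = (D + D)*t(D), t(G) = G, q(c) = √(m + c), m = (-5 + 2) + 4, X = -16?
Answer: -16 - 24*√5 ≈ -69.666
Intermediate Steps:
m = 1 (m = -3 + 4 = 1)
q(c) = √(1 + c)
g(D) = 8 - 2*D² (g(D) = 8 - (D + D)*D = 8 - 2*D*D = 8 - 2*D²)
X + g(-4)*q(4) = -16 + (8 - 2*(-4)²)*√(1 + 4) = -16 + (8 - 2*16)*√5 = -16 + (8 - 32)*√5 = -16 - 24*√5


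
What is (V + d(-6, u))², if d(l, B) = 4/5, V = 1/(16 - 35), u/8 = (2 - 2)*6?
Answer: 5041/9025 ≈ 0.55856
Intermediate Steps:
u = 0 (u = 8*((2 - 2)*6) = 8*(0*6) = 8*0 = 0)
V = -1/19 (V = 1/(-19) = -1/19 ≈ -0.052632)
d(l, B) = ⅘ (d(l, B) = 4*(⅕) = ⅘)
(V + d(-6, u))² = (-1/19 + ⅘)² = (71/95)² = 5041/9025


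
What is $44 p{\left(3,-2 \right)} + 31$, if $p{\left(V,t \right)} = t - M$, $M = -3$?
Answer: $75$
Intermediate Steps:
$p{\left(V,t \right)} = 3 + t$ ($p{\left(V,t \right)} = t - -3 = t + 3 = 3 + t$)
$44 p{\left(3,-2 \right)} + 31 = 44 \left(3 - 2\right) + 31 = 44 \cdot 1 + 31 = 44 + 31 = 75$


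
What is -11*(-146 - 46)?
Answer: 2112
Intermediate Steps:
-11*(-146 - 46) = -11*(-192) = 2112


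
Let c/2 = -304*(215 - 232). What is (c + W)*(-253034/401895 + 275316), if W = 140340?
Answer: 16671978578551336/401895 ≈ 4.1483e+10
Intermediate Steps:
c = 10336 (c = 2*(-304*(215 - 232)) = 2*(-304*(-17)) = 2*5168 = 10336)
(c + W)*(-253034/401895 + 275316) = (10336 + 140340)*(-253034/401895 + 275316) = 150676*(-253034*1/401895 + 275316) = 150676*(-253034/401895 + 275316) = 150676*(110647870786/401895) = 16671978578551336/401895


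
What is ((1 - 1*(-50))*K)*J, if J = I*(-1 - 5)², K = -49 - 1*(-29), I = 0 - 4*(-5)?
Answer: -734400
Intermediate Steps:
I = 20 (I = 0 + 20 = 20)
K = -20 (K = -49 + 29 = -20)
J = 720 (J = 20*(-1 - 5)² = 20*(-6)² = 20*36 = 720)
((1 - 1*(-50))*K)*J = ((1 - 1*(-50))*(-20))*720 = ((1 + 50)*(-20))*720 = (51*(-20))*720 = -1020*720 = -734400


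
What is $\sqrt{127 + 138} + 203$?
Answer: $203 + \sqrt{265} \approx 219.28$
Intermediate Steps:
$\sqrt{127 + 138} + 203 = \sqrt{265} + 203 = 203 + \sqrt{265}$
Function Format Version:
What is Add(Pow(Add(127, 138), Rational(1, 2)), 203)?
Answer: Add(203, Pow(265, Rational(1, 2))) ≈ 219.28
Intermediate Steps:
Add(Pow(Add(127, 138), Rational(1, 2)), 203) = Add(Pow(265, Rational(1, 2)), 203) = Add(203, Pow(265, Rational(1, 2)))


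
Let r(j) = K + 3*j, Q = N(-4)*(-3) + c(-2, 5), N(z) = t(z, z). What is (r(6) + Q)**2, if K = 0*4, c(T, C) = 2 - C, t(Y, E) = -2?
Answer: 441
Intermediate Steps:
K = 0
N(z) = -2
Q = 3 (Q = -2*(-3) + (2 - 1*5) = 6 + (2 - 5) = 6 - 3 = 3)
r(j) = 3*j (r(j) = 0 + 3*j = 3*j)
(r(6) + Q)**2 = (3*6 + 3)**2 = (18 + 3)**2 = 21**2 = 441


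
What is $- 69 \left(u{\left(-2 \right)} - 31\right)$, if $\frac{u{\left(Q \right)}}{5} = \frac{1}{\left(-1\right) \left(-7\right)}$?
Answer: $\frac{14628}{7} \approx 2089.7$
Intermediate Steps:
$u{\left(Q \right)} = \frac{5}{7}$ ($u{\left(Q \right)} = \frac{5}{\left(-1\right) \left(-7\right)} = \frac{5}{7}$)
$- 69 \left(u{\left(-2 \right)} - 31\right) = - 69 \left(\frac{5}{7} - 31\right) = \left(-69\right) \left(- \frac{212}{7}\right) = \frac{14628}{7}$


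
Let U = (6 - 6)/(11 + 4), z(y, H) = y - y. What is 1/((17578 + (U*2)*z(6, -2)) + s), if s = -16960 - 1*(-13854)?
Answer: 1/14472 ≈ 6.9099e-5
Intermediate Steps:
z(y, H) = 0
U = 0 (U = 0/15 = 0*(1/15) = 0)
s = -3106 (s = -16960 + 13854 = -3106)
1/((17578 + (U*2)*z(6, -2)) + s) = 1/((17578 + (0*2)*0) - 3106) = 1/((17578 + 0*0) - 3106) = 1/((17578 + 0) - 3106) = 1/(17578 - 3106) = 1/14472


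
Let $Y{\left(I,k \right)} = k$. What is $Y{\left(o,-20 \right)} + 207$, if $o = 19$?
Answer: $187$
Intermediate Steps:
$Y{\left(o,-20 \right)} + 207 = -20 + 207 = 187$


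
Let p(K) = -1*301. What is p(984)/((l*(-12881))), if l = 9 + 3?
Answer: 301/154572 ≈ 0.0019473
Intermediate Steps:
l = 12
p(K) = -301
p(984)/((l*(-12881))) = -301/(12*(-12881)) = -301/(-154572) = -301*(-1/154572) = 301/154572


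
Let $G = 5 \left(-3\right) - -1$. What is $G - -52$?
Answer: $38$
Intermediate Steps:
$G = -14$ ($G = -15 + 1 = -14$)
$G - -52 = -14 - -52 = -14 + 52 = 38$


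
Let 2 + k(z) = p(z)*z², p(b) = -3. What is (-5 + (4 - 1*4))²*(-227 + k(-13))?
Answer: -18400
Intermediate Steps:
k(z) = -2 - 3*z²
(-5 + (4 - 1*4))²*(-227 + k(-13)) = (-5 + (4 - 1*4))²*(-227 + (-2 - 3*(-13)²)) = (-5 + (4 - 4))²*(-227 + (-2 - 3*169)) = (-5 + 0)²*(-227 + (-2 - 507)) = (-5)²*(-227 - 509) = 25*(-736) = -18400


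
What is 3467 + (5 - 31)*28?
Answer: 2739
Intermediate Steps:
3467 + (5 - 31)*28 = 3467 - 26*28 = 3467 - 728 = 2739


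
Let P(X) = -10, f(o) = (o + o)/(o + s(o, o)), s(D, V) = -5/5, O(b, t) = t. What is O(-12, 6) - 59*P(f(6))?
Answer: 596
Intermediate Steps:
s(D, V) = -1 (s(D, V) = -5*⅕ = -1)
f(o) = 2*o/(-1 + o) (f(o) = (o + o)/(o - 1) = (2*o)/(-1 + o) = 2*o/(-1 + o))
O(-12, 6) - 59*P(f(6)) = 6 - 59*(-10) = 6 + 590 = 596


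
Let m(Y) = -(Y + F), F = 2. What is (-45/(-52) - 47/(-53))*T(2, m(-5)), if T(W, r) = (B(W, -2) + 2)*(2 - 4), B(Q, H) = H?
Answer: 0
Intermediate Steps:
m(Y) = -2 - Y (m(Y) = -(Y + 2) = -(2 + Y) = -2 - Y)
T(W, r) = 0 (T(W, r) = (-2 + 2)*(2 - 4) = 0*(-2) = 0)
(-45/(-52) - 47/(-53))*T(2, m(-5)) = (-45/(-52) - 47/(-53))*0 = (-45*(-1/52) - 47*(-1/53))*0 = (45/52 + 47/53)*0 = (4829/2756)*0 = 0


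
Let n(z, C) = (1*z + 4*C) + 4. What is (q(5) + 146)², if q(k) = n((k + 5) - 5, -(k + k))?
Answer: 13225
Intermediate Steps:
n(z, C) = 4 + z + 4*C (n(z, C) = (z + 4*C) + 4 = 4 + z + 4*C)
q(k) = 4 - 7*k (q(k) = 4 + ((k + 5) - 5) + 4*(-(k + k)) = 4 + ((5 + k) - 5) + 4*(-2*k) = 4 + k + 4*(-2*k) = 4 + k - 8*k = 4 - 7*k)
(q(5) + 146)² = ((4 - 7*5) + 146)² = ((4 - 35) + 146)² = (-31 + 146)² = 115² = 13225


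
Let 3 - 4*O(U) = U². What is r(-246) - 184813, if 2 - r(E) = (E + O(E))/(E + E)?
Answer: -121256515/656 ≈ -1.8484e+5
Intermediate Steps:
O(U) = ¾ - U²/4
r(E) = 2 - (¾ + E - E²/4)/(2*E) (r(E) = 2 - (E + (¾ - E²/4))/(E + E) = 2 - (¾ + E - E²/4)/(2*E))
r(-246) - 184813 = (⅛)*(-3 + (-246)² + 12*(-246))/(-246) - 184813 = (⅛)*(-1/246)*(-3 + 60516 - 2952) - 184813 = (⅛)*(-1/246)*57561 - 184813 = -19187/656 - 184813 = -121256515/656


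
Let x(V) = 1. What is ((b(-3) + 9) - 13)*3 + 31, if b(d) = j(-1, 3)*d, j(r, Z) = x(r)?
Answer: 10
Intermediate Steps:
j(r, Z) = 1
b(d) = d (b(d) = 1*d = d)
((b(-3) + 9) - 13)*3 + 31 = ((-3 + 9) - 13)*3 + 31 = (6 - 13)*3 + 31 = -7*3 + 31 = -21 + 31 = 10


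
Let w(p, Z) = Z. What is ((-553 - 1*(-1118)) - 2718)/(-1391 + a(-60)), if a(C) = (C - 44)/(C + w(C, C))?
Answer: 32295/20852 ≈ 1.5488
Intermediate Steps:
a(C) = (-44 + C)/(2*C) (a(C) = (C - 44)/(C + C) = (-44 + C)/((2*C)) = (-44 + C)*(1/(2*C)) = (-44 + C)/(2*C))
((-553 - 1*(-1118)) - 2718)/(-1391 + a(-60)) = ((-553 - 1*(-1118)) - 2718)/(-1391 + (1/2)*(-44 - 60)/(-60)) = ((-553 + 1118) - 2718)/(-1391 + (1/2)*(-1/60)*(-104)) = (565 - 2718)/(-1391 + 13/15) = -2153/(-20852/15) = -2153*(-15/20852) = 32295/20852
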